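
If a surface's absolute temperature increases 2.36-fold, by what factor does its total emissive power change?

factor ≈ 31.0

P ∝ T⁴, so the power scales as (2.36)⁴ = 31.0.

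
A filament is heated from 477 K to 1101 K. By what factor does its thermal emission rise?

ratio ≈ 28.4

P ∝ T⁴, so the ratio is (1101/477)⁴ = (2.308)⁴ = 28.4.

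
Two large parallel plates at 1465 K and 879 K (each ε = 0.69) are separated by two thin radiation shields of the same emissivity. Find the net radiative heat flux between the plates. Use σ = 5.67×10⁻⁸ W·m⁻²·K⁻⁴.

q ≈ 39900 W/m²

Each of the 3 gaps contributes resistance (2/ε − 1) = 2/0.69 − 1 = 1.899; total = 5.696.
q = σ(T₁⁴ − T₂⁴) / 5.696 = 5.67×10⁻⁸ × 4.01×10^12 / 5.696 = 39900 W/m².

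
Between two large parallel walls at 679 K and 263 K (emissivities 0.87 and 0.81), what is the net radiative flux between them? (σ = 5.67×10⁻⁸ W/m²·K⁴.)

q ≈ 8510 W/m²

For two large parallel gray plates, q = σ(T₁⁴ − T₂⁴) / (1/ε₁ + 1/ε₂ − 1).
1/ε₁ + 1/ε₂ − 1 = 1/0.87 + 1/0.81 − 1 = 1.384.
T₁⁴ − T₂⁴ = 2.13×10^11 − 4.78×10^9 = 2.08×10^11 K⁴.
q = 5.67×10⁻⁸ × 2.08×10^11 / 1.384 = 8510 W/m².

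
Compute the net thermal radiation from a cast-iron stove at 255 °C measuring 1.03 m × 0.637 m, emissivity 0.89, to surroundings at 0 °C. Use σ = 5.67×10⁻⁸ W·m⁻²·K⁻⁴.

A = 1.03 × 0.637 = 0.656 m².
Convert: 255 °C = 528 K; 0 °C = 273 K.
Q = εσA(T⁴ − T_s⁴). T⁴ − T_s⁴ = (528)⁴ − (273)⁴ = 7.77×10^10 − 5.55×10^9 = 7.22×10^10 K⁴.
Q = 0.89 × 5.67×10⁻⁸ × 0.656 × 7.22×10^10 = 2390 W.

Q ≈ 2390 W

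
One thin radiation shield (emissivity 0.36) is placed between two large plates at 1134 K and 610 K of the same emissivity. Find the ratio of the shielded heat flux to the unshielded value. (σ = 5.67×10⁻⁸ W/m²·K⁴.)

ratio ≈ 0.500

With N identical shields there are N+1 = 2 gaps in series, each with the same radiative resistance, so the flux falls to 1/(N+1) of its unshielded value.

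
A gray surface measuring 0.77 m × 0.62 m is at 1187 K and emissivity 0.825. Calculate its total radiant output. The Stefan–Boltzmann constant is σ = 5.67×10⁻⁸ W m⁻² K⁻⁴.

P ≈ 44300 W

A = 0.77 × 0.62 = 0.477 m².
P = εσAT⁴ = 0.825 × 5.67×10⁻⁸ × 0.477 × (1187)⁴ = 0.825 × 5.67×10⁻⁸ × 0.477 × 1.99×10^12.
P = 44300 W.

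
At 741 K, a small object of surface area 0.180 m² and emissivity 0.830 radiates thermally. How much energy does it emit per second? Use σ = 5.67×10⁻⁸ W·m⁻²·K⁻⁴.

Stefan–Boltzmann: P = εσAT⁴ = 0.830 × 5.67×10⁻⁸ × 0.180 × (741)⁴ = 0.830 × 5.67×10⁻⁸ × 0.180 × 3.01×10^11.
P = 2550 W.

P ≈ 2550 W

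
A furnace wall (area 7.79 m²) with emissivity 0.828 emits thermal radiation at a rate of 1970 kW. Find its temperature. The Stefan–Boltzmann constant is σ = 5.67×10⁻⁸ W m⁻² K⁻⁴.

From P = εσAT⁴, T = (P / εσA)^(1/4) = (1.97×10^6 / (0.828 × 5.67×10⁻⁸ × 7.79))^(1/4).
T = (5.39×10^12)^(1/4) = 1520 K.

T ≈ 1520 K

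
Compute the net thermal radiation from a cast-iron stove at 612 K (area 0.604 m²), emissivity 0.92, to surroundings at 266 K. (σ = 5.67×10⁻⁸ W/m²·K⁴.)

Q = εσA(T⁴ − T_s⁴). T⁴ − T_s⁴ = (612)⁴ − (266)⁴ = 1.40×10^11 − 5.01×10^9 = 1.35×10^11 K⁴.
Q = 0.92 × 5.67×10⁻⁸ × 0.604 × 1.35×10^11 = 4260 W.

Q ≈ 4260 W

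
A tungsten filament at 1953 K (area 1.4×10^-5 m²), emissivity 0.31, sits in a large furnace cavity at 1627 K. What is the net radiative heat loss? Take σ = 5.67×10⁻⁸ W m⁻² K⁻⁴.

Q = εσA(T⁴ − T_s⁴). T⁴ − T_s⁴ = (1953)⁴ − (1627)⁴ = 1.45×10^13 − 7.01×10^12 = 7.54×10^12 K⁴.
Q = 0.31 × 5.67×10⁻⁸ × 1.40×10^-5 × 7.54×10^12 = 1.86 W.

Q ≈ 1.86 W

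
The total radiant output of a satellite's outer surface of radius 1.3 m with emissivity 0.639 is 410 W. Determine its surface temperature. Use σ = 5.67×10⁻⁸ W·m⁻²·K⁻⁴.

A = 4πr² = 4π × (1.3)² = 21.2 m².
From P = εσAT⁴, T = (P / εσA)^(1/4) = (410 / (0.639 × 5.67×10⁻⁸ × 21.2))^(1/4).
T = (5.33×10^8)^(1/4) = 152 K.

T ≈ 152 K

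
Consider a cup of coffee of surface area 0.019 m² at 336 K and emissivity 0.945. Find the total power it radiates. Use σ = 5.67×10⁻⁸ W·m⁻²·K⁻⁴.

P = εσAT⁴ = 0.945 × 5.67×10⁻⁸ × 0.0190 × (336)⁴ = 0.945 × 5.67×10⁻⁸ × 0.0190 × 1.27×10^10.
P = 13.0 W.

P ≈ 13.0 W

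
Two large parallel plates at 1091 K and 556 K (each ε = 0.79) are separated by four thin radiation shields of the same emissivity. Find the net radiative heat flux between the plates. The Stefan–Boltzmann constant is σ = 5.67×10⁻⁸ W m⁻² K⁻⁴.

Each of the 5 gaps contributes resistance (2/ε − 1) = 2/0.79 − 1 = 1.532; total = 7.658.
q = σ(T₁⁴ − T₂⁴) / 7.658 = 5.67×10⁻⁸ × 1.32×10^12 / 7.658 = 9780 W/m².

q ≈ 9780 W/m²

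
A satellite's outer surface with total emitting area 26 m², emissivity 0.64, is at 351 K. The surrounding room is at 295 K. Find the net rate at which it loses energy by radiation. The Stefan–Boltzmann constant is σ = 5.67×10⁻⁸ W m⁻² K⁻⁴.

Q ≈ 7180 W

Q = εσA(T⁴ − T_s⁴). T⁴ − T_s⁴ = (351)⁴ − (295)⁴ = 1.52×10^10 − 7.57×10^9 = 7.61×10^9 K⁴.
Q = 0.64 × 5.67×10⁻⁸ × 26.0 × 7.61×10^9 = 7180 W.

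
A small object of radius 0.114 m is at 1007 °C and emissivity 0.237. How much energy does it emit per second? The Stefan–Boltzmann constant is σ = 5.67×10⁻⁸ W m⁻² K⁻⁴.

A = 4πr² = 4π × (0.114)² = 0.163 m².
1007 °C = 1280 K.
P = εσAT⁴ = 0.237 × 5.67×10⁻⁸ × 0.163 × (1280)⁴ = 0.237 × 5.67×10⁻⁸ × 0.163 × 2.68×10^12.
P = 5890 W.

P ≈ 5890 W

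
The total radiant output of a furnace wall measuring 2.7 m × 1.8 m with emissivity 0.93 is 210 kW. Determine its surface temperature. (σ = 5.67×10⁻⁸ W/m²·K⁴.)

T ≈ 951 K

A = 2.7 × 1.8 = 4.86 m².
From P = εσAT⁴, T = (P / εσA)^(1/4) = (2.10×10^5 / (0.93 × 5.67×10⁻⁸ × 4.86))^(1/4).
T = (8.19×10^11)^(1/4) = 951 K.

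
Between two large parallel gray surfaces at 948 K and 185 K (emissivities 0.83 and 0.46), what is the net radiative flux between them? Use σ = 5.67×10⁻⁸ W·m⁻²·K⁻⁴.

q ≈ 19200 W/m²

For two large parallel gray plates, q = σ(T₁⁴ − T₂⁴) / (1/ε₁ + 1/ε₂ − 1).
1/ε₁ + 1/ε₂ − 1 = 1/0.83 + 1/0.46 − 1 = 2.379.
T₁⁴ − T₂⁴ = 8.08×10^11 − 1.17×10^9 = 8.06×10^11 K⁴.
q = 5.67×10⁻⁸ × 8.06×10^11 / 2.379 = 19200 W/m².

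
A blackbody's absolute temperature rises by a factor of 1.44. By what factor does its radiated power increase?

factor ≈ 4.30

P ∝ T⁴, so the power scales as (1.44)⁴ = 4.30.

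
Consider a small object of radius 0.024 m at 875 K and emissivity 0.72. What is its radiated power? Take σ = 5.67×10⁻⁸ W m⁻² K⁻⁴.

A = 4πr² = 4π × (0.024)² = 7.24×10^-3 m².
P = εσAT⁴ = 0.72 × 5.67×10⁻⁸ × 7.24×10^-3 × (875)⁴ = 0.72 × 5.67×10⁻⁸ × 7.24×10^-3 × 5.86×10^11.
P = 173 W.

P ≈ 173 W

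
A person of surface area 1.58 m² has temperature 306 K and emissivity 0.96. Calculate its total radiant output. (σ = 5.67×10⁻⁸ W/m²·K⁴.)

P ≈ 754 W

Stefan–Boltzmann: P = εσAT⁴ = 0.96 × 5.67×10⁻⁸ × 1.58 × (306)⁴ = 0.96 × 5.67×10⁻⁸ × 1.58 × 8.77×10^9.
P = 754 W.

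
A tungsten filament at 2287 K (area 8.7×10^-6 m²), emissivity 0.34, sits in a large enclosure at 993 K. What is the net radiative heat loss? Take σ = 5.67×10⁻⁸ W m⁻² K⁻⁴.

Q ≈ 4.43 W

Q = εσA(T⁴ − T_s⁴). T⁴ − T_s⁴ = (2287)⁴ − (993)⁴ = 2.74×10^13 − 9.72×10^11 = 2.64×10^13 K⁴.
Q = 0.34 × 5.67×10⁻⁸ × 8.70×10^-6 × 2.64×10^13 = 4.43 W.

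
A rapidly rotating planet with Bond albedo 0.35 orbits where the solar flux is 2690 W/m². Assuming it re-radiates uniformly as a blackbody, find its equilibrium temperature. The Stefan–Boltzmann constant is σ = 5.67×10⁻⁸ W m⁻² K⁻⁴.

Power absorbed = (1−a)S·πR²; power emitted = 4πR²σT⁴. Equating and cancelling πR²:
T = ((1−a)S / 4σ)^(1/4) = (1750 / (4 × 5.67×10⁻⁸))^(1/4) = (7.71×10^9)^(1/4).
T = 296 K.

T ≈ 296 K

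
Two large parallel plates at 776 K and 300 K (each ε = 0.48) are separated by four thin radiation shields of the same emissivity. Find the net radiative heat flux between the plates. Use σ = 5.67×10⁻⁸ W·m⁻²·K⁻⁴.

Each of the 5 gaps contributes resistance (2/ε − 1) = 2/0.48 − 1 = 3.167; total = 15.83.
q = σ(T₁⁴ − T₂⁴) / 15.83 = 5.67×10⁻⁸ × 3.55×10^11 / 15.83 = 1270 W/m².

q ≈ 1270 W/m²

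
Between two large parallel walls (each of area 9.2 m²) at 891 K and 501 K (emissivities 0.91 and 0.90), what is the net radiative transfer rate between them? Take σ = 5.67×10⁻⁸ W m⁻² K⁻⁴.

Q ≈ 2.45×10^5 W

For two large parallel gray plates, q = σ(T₁⁴ − T₂⁴) / (1/ε₁ + 1/ε₂ − 1).
1/ε₁ + 1/ε₂ − 1 = 1/0.91 + 1/0.90 − 1 = 1.210.
T₁⁴ − T₂⁴ = 6.30×10^11 − 6.30×10^10 = 5.67×10^11 K⁴.
q = 5.67×10⁻⁸ × 5.67×10^11 / 1.210 = 26600 W/m².
Q = q·A = 26600 × 9.2 = 2.45×10^5 W.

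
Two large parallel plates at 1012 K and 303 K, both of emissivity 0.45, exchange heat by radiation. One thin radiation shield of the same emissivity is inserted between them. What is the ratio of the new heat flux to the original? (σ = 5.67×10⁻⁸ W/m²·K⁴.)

ratio ≈ 0.500

With N identical shields there are N+1 = 2 gaps in series, each with the same radiative resistance, so the flux falls to 1/(N+1) of its unshielded value.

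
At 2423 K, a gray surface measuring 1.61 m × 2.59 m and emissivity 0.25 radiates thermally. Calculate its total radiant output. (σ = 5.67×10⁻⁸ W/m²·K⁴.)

A = 1.61 × 2.59 = 4.17 m².
Stefan–Boltzmann: P = εσAT⁴ = 0.25 × 5.67×10⁻⁸ × 4.17 × (2423)⁴ = 0.25 × 5.67×10⁻⁸ × 4.17 × 3.45×10^13.
P = 2.04×10^6 W.

P ≈ 2.04×10^6 W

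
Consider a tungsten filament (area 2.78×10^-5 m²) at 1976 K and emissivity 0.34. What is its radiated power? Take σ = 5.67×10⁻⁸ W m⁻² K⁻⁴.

P ≈ 8.17 W

Stefan–Boltzmann: P = εσAT⁴ = 0.34 × 5.67×10⁻⁸ × 2.78×10^-5 × (1976)⁴ = 0.34 × 5.67×10⁻⁸ × 2.78×10^-5 × 1.52×10^13.
P = 8.17 W.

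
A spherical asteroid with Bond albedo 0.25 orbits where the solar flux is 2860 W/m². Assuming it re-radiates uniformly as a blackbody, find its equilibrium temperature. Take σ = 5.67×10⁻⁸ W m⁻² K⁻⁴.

Power absorbed = (1−a)S·πR²; power emitted = 4πR²σT⁴. Equating and cancelling πR²:
T = ((1−a)S / 4σ)^(1/4) = (2140 / (4 × 5.67×10⁻⁸))^(1/4) = (9.46×10^9)^(1/4).
T = 312 K.

T ≈ 312 K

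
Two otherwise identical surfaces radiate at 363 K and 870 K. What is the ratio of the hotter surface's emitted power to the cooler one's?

ratio ≈ 33.0

P ∝ T⁴, so the ratio is (870/363)⁴ = (2.397)⁴ = 33.0.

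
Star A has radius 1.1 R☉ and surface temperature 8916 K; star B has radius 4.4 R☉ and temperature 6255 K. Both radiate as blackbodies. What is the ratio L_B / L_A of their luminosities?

L_B/L_A ≈ 3.88

L = 4πR²σT⁴ ∝ R²T⁴, so L_B/L_A = (4.4/1.1)² × (6255/8916)⁴ = 16.0 × 0.242 = 3.88.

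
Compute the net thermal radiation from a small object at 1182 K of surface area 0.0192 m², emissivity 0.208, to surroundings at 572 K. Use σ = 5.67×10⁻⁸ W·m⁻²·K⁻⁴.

Q ≈ 418 W

Q = εσA(T⁴ − T_s⁴). T⁴ − T_s⁴ = (1182)⁴ − (572)⁴ = 1.95×10^12 − 1.07×10^11 = 1.84×10^12 K⁴.
Q = 0.208 × 5.67×10⁻⁸ × 0.0192 × 1.84×10^12 = 418 W.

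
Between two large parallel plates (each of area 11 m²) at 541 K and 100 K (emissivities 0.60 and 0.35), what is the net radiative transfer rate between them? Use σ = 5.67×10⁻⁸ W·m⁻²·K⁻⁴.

Q ≈ 15100 W

For two large parallel gray plates, q = σ(T₁⁴ − T₂⁴) / (1/ε₁ + 1/ε₂ − 1).
1/ε₁ + 1/ε₂ − 1 = 1/0.60 + 1/0.35 − 1 = 3.524.
T₁⁴ − T₂⁴ = 8.57×10^10 − 1.00×10^8 = 8.56×10^10 K⁴.
q = 5.67×10⁻⁸ × 8.56×10^10 / 3.524 = 1380 W/m².
Q = q·A = 1380 × 11 = 15100 W.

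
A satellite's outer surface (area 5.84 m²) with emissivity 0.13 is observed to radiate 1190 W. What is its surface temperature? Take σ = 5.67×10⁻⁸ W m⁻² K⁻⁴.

From P = εσAT⁴, T = (P / εσA)^(1/4) = (1190 / (0.13 × 5.67×10⁻⁸ × 5.84))^(1/4).
T = (2.76×10^10)^(1/4) = 408 K.

T ≈ 408 K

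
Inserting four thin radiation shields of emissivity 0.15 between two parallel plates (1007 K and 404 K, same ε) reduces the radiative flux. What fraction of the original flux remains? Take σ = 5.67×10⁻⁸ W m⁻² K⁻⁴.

With N identical shields there are N+1 = 5 gaps in series, each with the same radiative resistance, so the flux falls to 1/(N+1) of its unshielded value.

ratio ≈ 0.200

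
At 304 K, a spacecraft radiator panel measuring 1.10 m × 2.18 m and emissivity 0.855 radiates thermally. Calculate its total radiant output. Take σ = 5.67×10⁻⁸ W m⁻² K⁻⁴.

A = 1.10 × 2.18 = 2.40 m².
P = εσAT⁴ = 0.855 × 5.67×10⁻⁸ × 2.40 × (304)⁴ = 0.855 × 5.67×10⁻⁸ × 2.40 × 8.54×10^9.
P = 993 W.

P ≈ 993 W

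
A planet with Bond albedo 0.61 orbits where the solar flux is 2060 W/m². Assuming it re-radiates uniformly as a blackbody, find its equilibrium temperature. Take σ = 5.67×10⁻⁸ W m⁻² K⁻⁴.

Power absorbed = (1−a)S·πR²; power emitted = 4πR²σT⁴. Equating and cancelling πR²:
T = ((1−a)S / 4σ)^(1/4) = (803 / (4 × 5.67×10⁻⁸))^(1/4) = (3.54×10^9)^(1/4).
T = 244 K.

T ≈ 244 K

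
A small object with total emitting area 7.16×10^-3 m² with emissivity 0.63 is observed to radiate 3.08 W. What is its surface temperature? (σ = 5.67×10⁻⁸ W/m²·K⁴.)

T ≈ 331 K

From P = εσAT⁴, T = (P / εσA)^(1/4) = (3.08 / (0.63 × 5.67×10⁻⁸ × 7.16×10^-3))^(1/4).
T = (1.20×10^10)^(1/4) = 331 K.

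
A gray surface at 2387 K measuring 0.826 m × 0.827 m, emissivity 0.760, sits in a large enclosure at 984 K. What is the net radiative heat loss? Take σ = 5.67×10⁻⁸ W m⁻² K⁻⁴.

Q ≈ 9.28×10^5 W

A = 0.826 × 0.827 = 0.683 m².
Q = εσA(T⁴ − T_s⁴). T⁴ − T_s⁴ = (2387)⁴ − (984)⁴ = 3.25×10^13 − 9.38×10^11 = 3.15×10^13 K⁴.
Q = 0.760 × 5.67×10⁻⁸ × 0.683 × 3.15×10^13 = 9.28×10^5 W.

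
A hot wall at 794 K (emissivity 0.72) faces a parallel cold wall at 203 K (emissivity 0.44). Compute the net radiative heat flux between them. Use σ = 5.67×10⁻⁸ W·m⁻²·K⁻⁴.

For two large parallel gray plates, q = σ(T₁⁴ − T₂⁴) / (1/ε₁ + 1/ε₂ − 1).
1/ε₁ + 1/ε₂ − 1 = 1/0.72 + 1/0.44 − 1 = 2.662.
T₁⁴ − T₂⁴ = 3.97×10^11 − 1.70×10^9 = 3.96×10^11 K⁴.
q = 5.67×10⁻⁸ × 3.96×10^11 / 2.662 = 8430 W/m².

q ≈ 8430 W/m²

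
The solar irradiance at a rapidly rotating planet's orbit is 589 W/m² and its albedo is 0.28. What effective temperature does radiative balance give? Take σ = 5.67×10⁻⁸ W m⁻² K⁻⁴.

T ≈ 208 K

Power absorbed = (1−a)S·πR²; power emitted = 4πR²σT⁴. Equating and cancelling πR²:
T = ((1−a)S / 4σ)^(1/4) = (424 / (4 × 5.67×10⁻⁸))^(1/4) = (1.87×10^9)^(1/4).
T = 208 K.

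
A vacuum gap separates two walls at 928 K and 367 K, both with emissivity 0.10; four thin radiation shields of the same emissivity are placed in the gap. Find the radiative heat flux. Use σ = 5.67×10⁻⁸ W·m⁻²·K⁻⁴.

Each of the 5 gaps contributes resistance (2/ε − 1) = 2/0.10 − 1 = 19.00; total = 95.00.
q = σ(T₁⁴ − T₂⁴) / 95.00 = 5.67×10⁻⁸ × 7.23×10^11 / 95.00 = 432 W/m².

q ≈ 432 W/m²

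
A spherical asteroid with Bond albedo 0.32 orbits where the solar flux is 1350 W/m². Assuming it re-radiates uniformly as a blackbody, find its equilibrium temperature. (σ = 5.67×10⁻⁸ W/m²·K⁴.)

T ≈ 252 K

Power absorbed = (1−a)S·πR²; power emitted = 4πR²σT⁴. Equating and cancelling πR²:
T = ((1−a)S / 4σ)^(1/4) = (918 / (4 × 5.67×10⁻⁸))^(1/4) = (4.05×10^9)^(1/4).
T = 252 K.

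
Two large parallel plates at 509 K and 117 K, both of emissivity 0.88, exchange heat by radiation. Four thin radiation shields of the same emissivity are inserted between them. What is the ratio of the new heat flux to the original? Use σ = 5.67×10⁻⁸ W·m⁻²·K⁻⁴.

ratio ≈ 0.200

With N identical shields there are N+1 = 5 gaps in series, each with the same radiative resistance, so the flux falls to 1/(N+1) of its unshielded value.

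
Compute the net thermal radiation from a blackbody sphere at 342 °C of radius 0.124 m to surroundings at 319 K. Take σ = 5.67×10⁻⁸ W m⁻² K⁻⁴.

Q ≈ 1450 W

A = 4πr² = 4π × (0.124)² = 0.193 m².
Convert: 342 °C = 615 K.
Q = σA(T⁴ − T_s⁴). T⁴ − T_s⁴ = (615)⁴ − (319)⁴ = 1.43×10^11 − 1.04×10^10 = 1.33×10^11 K⁴.
Q = 5.67×10⁻⁸ × 0.193 × 1.33×10^11 = 1450 W.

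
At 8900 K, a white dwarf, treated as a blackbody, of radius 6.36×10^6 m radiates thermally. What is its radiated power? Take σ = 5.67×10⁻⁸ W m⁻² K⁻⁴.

A = 4πr² = 4π × (6.36×10^6)² = 5.08×10^14 m².
P = σAT⁴ = 5.67×10⁻⁸ × 5.08×10^14 × (8900)⁴ = 5.67×10⁻⁸ × 5.08×10^14 × 6.27×10^15.
P = 1.81×10^23 W.

P ≈ 1.81×10^23 W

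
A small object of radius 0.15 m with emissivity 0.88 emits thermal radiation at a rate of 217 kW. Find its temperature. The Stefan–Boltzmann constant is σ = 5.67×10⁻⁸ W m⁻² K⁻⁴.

T ≈ 1980 K

A = 4πr² = 4π × (0.15)² = 0.283 m².
From P = εσAT⁴, T = (P / εσA)^(1/4) = (2.17×10^5 / (0.88 × 5.67×10⁻⁸ × 0.283))^(1/4).
T = (1.54×10^13)^(1/4) = 1980 K.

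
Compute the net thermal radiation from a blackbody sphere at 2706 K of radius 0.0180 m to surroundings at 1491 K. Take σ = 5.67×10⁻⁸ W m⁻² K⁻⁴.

A = 4πr² = 4π × (0.0180)² = 4.07×10^-3 m².
Q = σA(T⁴ − T_s⁴). T⁴ − T_s⁴ = (2706)⁴ − (1491)⁴ = 5.36×10^13 − 4.94×10^12 = 4.87×10^13 K⁴.
Q = 5.67×10⁻⁸ × 4.07×10^-3 × 4.87×10^13 = 11200 W.

Q ≈ 11200 W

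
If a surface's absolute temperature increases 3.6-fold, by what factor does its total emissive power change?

factor ≈ 168

P ∝ T⁴, so the power scales as (3.6)⁴ = 168.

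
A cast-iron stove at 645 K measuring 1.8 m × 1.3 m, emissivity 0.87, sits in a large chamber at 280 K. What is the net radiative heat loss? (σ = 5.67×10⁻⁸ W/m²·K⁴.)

Q ≈ 19300 W

A = 1.8 × 1.3 = 2.34 m².
Q = εσA(T⁴ − T_s⁴). T⁴ − T_s⁴ = (645)⁴ − (280)⁴ = 1.73×10^11 − 6.15×10^9 = 1.67×10^11 K⁴.
Q = 0.87 × 5.67×10⁻⁸ × 2.34 × 1.67×10^11 = 19300 W.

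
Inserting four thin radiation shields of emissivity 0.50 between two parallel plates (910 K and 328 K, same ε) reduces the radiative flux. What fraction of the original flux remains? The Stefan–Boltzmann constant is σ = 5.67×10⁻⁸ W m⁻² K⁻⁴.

ratio ≈ 0.200

With N identical shields there are N+1 = 5 gaps in series, each with the same radiative resistance, so the flux falls to 1/(N+1) of its unshielded value.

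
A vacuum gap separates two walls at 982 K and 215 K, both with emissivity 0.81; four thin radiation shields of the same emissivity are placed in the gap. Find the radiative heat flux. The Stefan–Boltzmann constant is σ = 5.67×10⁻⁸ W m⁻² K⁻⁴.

q ≈ 7160 W/m²

Each of the 5 gaps contributes resistance (2/ε − 1) = 2/0.81 − 1 = 1.469; total = 7.346.
q = σ(T₁⁴ − T₂⁴) / 7.346 = 5.67×10⁻⁸ × 9.28×10^11 / 7.346 = 7160 W/m².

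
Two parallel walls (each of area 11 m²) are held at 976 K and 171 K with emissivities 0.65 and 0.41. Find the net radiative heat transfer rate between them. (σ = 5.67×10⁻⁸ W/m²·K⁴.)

Q ≈ 1.90×10^5 W

For two large parallel gray plates, q = σ(T₁⁴ − T₂⁴) / (1/ε₁ + 1/ε₂ − 1).
1/ε₁ + 1/ε₂ − 1 = 1/0.65 + 1/0.41 − 1 = 2.977.
T₁⁴ − T₂⁴ = 9.07×10^11 − 8.55×10^8 = 9.07×10^11 K⁴.
q = 5.67×10⁻⁸ × 9.07×10^11 / 2.977 = 17300 W/m².
Q = q·A = 17300 × 11 = 1.90×10^5 W.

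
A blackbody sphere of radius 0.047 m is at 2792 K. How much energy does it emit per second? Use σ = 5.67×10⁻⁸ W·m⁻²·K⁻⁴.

P ≈ 95600 W

A = 4πr² = 4π × (0.047)² = 0.0278 m².
P = σAT⁴ = 5.67×10⁻⁸ × 0.0278 × (2792)⁴ = 5.67×10⁻⁸ × 0.0278 × 6.08×10^13.
P = 95600 W.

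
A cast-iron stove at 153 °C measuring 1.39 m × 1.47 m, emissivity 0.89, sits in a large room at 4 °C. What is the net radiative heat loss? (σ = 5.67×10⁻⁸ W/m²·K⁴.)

A = 1.39 × 1.47 = 2.04 m².
Convert: 153 °C = 426 K; 4 °C = 277 K.
Q = εσA(T⁴ − T_s⁴). T⁴ − T_s⁴ = (426)⁴ − (277)⁴ = 3.29×10^10 − 5.89×10^9 = 2.70×10^10 K⁴.
Q = 0.89 × 5.67×10⁻⁸ × 2.04 × 2.70×10^10 = 2790 W.

Q ≈ 2790 W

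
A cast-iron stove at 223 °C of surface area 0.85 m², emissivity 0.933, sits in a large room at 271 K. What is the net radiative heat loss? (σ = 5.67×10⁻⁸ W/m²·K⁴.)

Convert: 223 °C = 496 K.
Q = εσA(T⁴ − T_s⁴). T⁴ − T_s⁴ = (496)⁴ − (271)⁴ = 6.05×10^10 − 5.39×10^9 = 5.51×10^10 K⁴.
Q = 0.933 × 5.67×10⁻⁸ × 0.850 × 5.51×10^10 = 2480 W.

Q ≈ 2480 W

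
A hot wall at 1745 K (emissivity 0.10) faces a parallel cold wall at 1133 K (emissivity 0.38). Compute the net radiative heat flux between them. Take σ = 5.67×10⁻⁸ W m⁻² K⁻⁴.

q ≈ 37200 W/m²

For two large parallel gray plates, q = σ(T₁⁴ − T₂⁴) / (1/ε₁ + 1/ε₂ − 1).
1/ε₁ + 1/ε₂ − 1 = 1/0.10 + 1/0.38 − 1 = 11.63.
T₁⁴ − T₂⁴ = 9.27×10^12 − 1.65×10^12 = 7.62×10^12 K⁴.
q = 5.67×10⁻⁸ × 7.62×10^12 / 11.63 = 37200 W/m².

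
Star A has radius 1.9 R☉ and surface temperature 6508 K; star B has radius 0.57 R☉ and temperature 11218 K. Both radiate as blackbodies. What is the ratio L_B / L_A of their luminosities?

L = 4πR²σT⁴ ∝ R²T⁴, so L_B/L_A = (0.57/1.9)² × (11218/6508)⁴ = 0.0900 × 8.83 = 0.795.

L_B/L_A ≈ 0.795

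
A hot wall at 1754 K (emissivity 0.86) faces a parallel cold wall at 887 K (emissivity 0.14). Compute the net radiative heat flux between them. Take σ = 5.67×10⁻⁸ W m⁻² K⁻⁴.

q ≈ 68700 W/m²

For two large parallel gray plates, q = σ(T₁⁴ − T₂⁴) / (1/ε₁ + 1/ε₂ − 1).
1/ε₁ + 1/ε₂ − 1 = 1/0.86 + 1/0.14 − 1 = 7.306.
T₁⁴ − T₂⁴ = 9.46×10^12 − 6.19×10^11 = 8.85×10^12 K⁴.
q = 5.67×10⁻⁸ × 8.85×10^12 / 7.306 = 68700 W/m².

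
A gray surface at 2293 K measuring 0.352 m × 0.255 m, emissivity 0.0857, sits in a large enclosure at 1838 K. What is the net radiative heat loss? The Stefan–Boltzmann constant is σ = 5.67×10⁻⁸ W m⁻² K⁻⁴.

Q ≈ 7080 W

A = 0.352 × 0.255 = 0.0898 m².
Q = εσA(T⁴ − T_s⁴). T⁴ − T_s⁴ = (2293)⁴ − (1838)⁴ = 2.76×10^13 − 1.14×10^13 = 1.62×10^13 K⁴.
Q = 0.0857 × 5.67×10⁻⁸ × 0.0898 × 1.62×10^13 = 7080 W.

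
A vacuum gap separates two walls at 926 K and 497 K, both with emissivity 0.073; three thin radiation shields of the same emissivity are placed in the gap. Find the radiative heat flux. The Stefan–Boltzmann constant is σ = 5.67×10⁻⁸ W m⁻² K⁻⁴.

Each of the 4 gaps contributes resistance (2/ε − 1) = 2/0.073 − 1 = 26.40; total = 105.6.
q = σ(T₁⁴ − T₂⁴) / 105.6 = 5.67×10⁻⁸ × 6.74×10^11 / 105.6 = 362 W/m².

q ≈ 362 W/m²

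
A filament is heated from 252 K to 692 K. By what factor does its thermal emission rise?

ratio ≈ 56.9

P ∝ T⁴, so the ratio is (692/252)⁴ = (2.746)⁴ = 56.9.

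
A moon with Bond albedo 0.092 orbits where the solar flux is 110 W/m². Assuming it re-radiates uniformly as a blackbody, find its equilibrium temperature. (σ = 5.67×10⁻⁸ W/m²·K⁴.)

Power absorbed = (1−a)S·πR²; power emitted = 4πR²σT⁴. Equating and cancelling πR²:
T = ((1−a)S / 4σ)^(1/4) = (99.9 / (4 × 5.67×10⁻⁸))^(1/4) = (4.40×10^8)^(1/4).
T = 145 K.

T ≈ 145 K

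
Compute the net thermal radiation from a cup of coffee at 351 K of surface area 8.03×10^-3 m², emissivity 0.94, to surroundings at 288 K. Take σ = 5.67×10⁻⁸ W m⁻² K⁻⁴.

Q = εσA(T⁴ − T_s⁴). T⁴ − T_s⁴ = (351)⁴ − (288)⁴ = 1.52×10^10 − 6.88×10^9 = 8.30×10^9 K⁴.
Q = 0.94 × 5.67×10⁻⁸ × 8.03×10^-3 × 8.30×10^9 = 3.55 W.

Q ≈ 3.55 W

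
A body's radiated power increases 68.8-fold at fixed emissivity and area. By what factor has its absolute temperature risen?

factor ≈ 2.88

P ∝ T⁴ ⇒ T ∝ P^(1/4), so T scales by (68.8)^(1/4) = 2.88.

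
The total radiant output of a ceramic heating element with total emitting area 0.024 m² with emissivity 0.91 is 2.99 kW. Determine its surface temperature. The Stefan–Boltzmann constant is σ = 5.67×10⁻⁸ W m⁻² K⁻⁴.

From P = εσAT⁴, T = (P / εσA)^(1/4) = (2990 / (0.91 × 5.67×10⁻⁸ × 0.0240))^(1/4).
T = (2.41×10^12)^(1/4) = 1250 K.

T ≈ 1250 K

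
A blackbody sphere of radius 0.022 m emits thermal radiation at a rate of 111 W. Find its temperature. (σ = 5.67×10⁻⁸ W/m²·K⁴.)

A = 4πr² = 4π × (0.022)² = 6.08×10^-3 m².
From P = σAT⁴, T = (P / σA)^(1/4) = (111 / (5.67×10⁻⁸ × 6.08×10^-3))^(1/4).
T = (3.22×10^11)^(1/4) = 753 K.

T ≈ 753 K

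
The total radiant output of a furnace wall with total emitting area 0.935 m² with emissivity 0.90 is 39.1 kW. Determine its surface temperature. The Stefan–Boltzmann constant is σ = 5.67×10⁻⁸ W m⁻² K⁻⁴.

T ≈ 951 K

From P = εσAT⁴, T = (P / εσA)^(1/4) = (39100 / (0.90 × 5.67×10⁻⁸ × 0.935))^(1/4).
T = (8.19×10^11)^(1/4) = 951 K.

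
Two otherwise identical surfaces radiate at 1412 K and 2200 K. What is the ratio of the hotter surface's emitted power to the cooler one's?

ratio ≈ 5.89

P ∝ T⁴, so the ratio is (2200/1412)⁴ = (1.558)⁴ = 5.89.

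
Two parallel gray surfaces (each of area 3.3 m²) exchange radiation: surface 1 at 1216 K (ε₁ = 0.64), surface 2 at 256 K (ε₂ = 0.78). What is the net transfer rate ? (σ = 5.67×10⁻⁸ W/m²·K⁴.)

For two large parallel gray plates, q = σ(T₁⁴ − T₂⁴) / (1/ε₁ + 1/ε₂ − 1).
1/ε₁ + 1/ε₂ − 1 = 1/0.64 + 1/0.78 − 1 = 1.845.
T₁⁴ − T₂⁴ = 2.19×10^12 − 4.29×10^9 = 2.18×10^12 K⁴.
q = 5.67×10⁻⁸ × 2.18×10^12 / 1.845 = 67100 W/m².
Q = q·A = 67100 × 3.3 = 2.21×10^5 W.

Q ≈ 2.21×10^5 W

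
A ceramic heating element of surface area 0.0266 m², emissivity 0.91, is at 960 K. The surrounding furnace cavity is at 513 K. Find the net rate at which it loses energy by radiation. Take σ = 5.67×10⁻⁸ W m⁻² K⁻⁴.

Q ≈ 1070 W

Q = εσA(T⁴ − T_s⁴). T⁴ − T_s⁴ = (960)⁴ − (513)⁴ = 8.49×10^11 − 6.93×10^10 = 7.80×10^11 K⁴.
Q = 0.91 × 5.67×10⁻⁸ × 0.0266 × 7.80×10^11 = 1070 W.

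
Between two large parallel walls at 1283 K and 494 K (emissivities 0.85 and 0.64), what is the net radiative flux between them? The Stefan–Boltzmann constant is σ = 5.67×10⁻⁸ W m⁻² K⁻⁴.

q ≈ 86400 W/m²

For two large parallel gray plates, q = σ(T₁⁴ − T₂⁴) / (1/ε₁ + 1/ε₂ − 1).
1/ε₁ + 1/ε₂ − 1 = 1/0.85 + 1/0.64 − 1 = 1.739.
T₁⁴ − T₂⁴ = 2.71×10^12 − 5.96×10^10 = 2.65×10^12 K⁴.
q = 5.67×10⁻⁸ × 2.65×10^12 / 1.739 = 86400 W/m².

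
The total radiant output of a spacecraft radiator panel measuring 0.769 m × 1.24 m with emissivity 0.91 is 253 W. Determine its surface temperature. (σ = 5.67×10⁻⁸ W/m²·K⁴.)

A = 0.769 × 1.24 = 0.954 m².
From P = εσAT⁴, T = (P / εσA)^(1/4) = (253 / (0.91 × 5.67×10⁻⁸ × 0.954))^(1/4).
T = (5.14×10^9)^(1/4) = 268 K.

T ≈ 268 K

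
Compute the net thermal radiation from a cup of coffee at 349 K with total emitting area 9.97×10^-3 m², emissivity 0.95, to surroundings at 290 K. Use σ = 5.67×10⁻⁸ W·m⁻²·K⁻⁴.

Q ≈ 4.17 W

Q = εσA(T⁴ − T_s⁴). T⁴ − T_s⁴ = (349)⁴ − (290)⁴ = 1.48×10^10 − 7.07×10^9 = 7.76×10^9 K⁴.
Q = 0.95 × 5.67×10⁻⁸ × 9.97×10^-3 × 7.76×10^9 = 4.17 W.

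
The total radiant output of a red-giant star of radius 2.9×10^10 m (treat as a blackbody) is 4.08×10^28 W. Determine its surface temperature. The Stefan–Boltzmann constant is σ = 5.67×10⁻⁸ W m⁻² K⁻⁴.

A = 4πr² = 4π × (2.9×10^10)² = 1.06×10^22 m².
From P = σAT⁴, T = (P / σA)^(1/4) = (4.08×10^28 / (5.67×10⁻⁸ × 1.06×10^22))^(1/4).
T = (6.81×10^13)^(1/4) = 2870 K.

T ≈ 2870 K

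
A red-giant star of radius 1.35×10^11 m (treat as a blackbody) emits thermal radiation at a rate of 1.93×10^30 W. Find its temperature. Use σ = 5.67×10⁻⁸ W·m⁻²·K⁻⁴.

A = 4πr² = 4π × (1.35×10^11)² = 2.29×10^23 m².
From P = σAT⁴, T = (P / σA)^(1/4) = (1.93×10^30 / (5.67×10⁻⁸ × 2.29×10^23))^(1/4).
T = (1.49×10^14)^(1/4) = 3490 K.

T ≈ 3490 K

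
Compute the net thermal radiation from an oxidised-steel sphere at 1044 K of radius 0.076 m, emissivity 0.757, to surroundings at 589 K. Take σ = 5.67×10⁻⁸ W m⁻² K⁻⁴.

Q ≈ 3330 W

A = 4πr² = 4π × (0.076)² = 0.0726 m².
Q = εσA(T⁴ − T_s⁴). T⁴ − T_s⁴ = (1044)⁴ − (589)⁴ = 1.19×10^12 − 1.20×10^11 = 1.07×10^12 K⁴.
Q = 0.757 × 5.67×10⁻⁸ × 0.0726 × 1.07×10^12 = 3330 W.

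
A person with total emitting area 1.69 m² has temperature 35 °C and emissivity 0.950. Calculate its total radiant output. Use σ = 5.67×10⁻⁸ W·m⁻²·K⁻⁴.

35 °C = 308 K.
P = εσAT⁴ = 0.950 × 5.67×10⁻⁸ × 1.69 × (308)⁴ = 0.950 × 5.67×10⁻⁸ × 1.69 × 9.00×10^9.
P = 819 W.

P ≈ 819 W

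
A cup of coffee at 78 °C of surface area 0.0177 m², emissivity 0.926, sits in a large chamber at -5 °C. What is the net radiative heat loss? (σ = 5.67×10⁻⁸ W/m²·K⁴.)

Convert: 78 °C = 351 K; -5 °C = 268 K.
Q = εσA(T⁴ − T_s⁴). T⁴ − T_s⁴ = (351)⁴ − (268)⁴ = 1.52×10^10 − 5.16×10^9 = 1.00×10^10 K⁴.
Q = 0.926 × 5.67×10⁻⁸ × 0.0177 × 1.00×10^10 = 9.31 W.

Q ≈ 9.31 W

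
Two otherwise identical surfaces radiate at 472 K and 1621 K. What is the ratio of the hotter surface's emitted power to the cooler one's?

ratio ≈ 139

P ∝ T⁴, so the ratio is (1621/472)⁴ = (3.434)⁴ = 139.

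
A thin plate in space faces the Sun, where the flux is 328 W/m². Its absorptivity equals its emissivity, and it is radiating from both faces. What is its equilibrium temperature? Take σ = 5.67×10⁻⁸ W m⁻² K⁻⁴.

T ≈ 232 K

Absorbed flux αS = emitted flux 2εσT⁴ per unit area; with α = ε this gives T = (S/2σ)^(1/4).
T = (328 / (2 × 5.67×10⁻⁸))^(1/4) = (2.89×10^9)^(1/4).
T = 232 K.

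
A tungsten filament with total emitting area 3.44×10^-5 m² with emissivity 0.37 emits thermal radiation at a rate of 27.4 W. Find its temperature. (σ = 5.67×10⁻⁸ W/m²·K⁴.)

T ≈ 2480 K

From P = εσAT⁴, T = (P / εσA)^(1/4) = (27.4 / (0.37 × 5.67×10⁻⁸ × 3.44×10^-5))^(1/4).
T = (3.80×10^13)^(1/4) = 2480 K.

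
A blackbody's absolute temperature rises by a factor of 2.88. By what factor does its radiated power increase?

P ∝ T⁴, so the power scales as (2.88)⁴ = 68.8.

factor ≈ 68.8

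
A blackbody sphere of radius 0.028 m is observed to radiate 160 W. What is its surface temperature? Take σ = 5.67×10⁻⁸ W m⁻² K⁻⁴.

T ≈ 732 K

A = 4πr² = 4π × (0.028)² = 9.85×10^-3 m².
From P = σAT⁴, T = (P / σA)^(1/4) = (160 / (5.67×10⁻⁸ × 9.85×10^-3))^(1/4).
T = (2.86×10^11)^(1/4) = 732 K.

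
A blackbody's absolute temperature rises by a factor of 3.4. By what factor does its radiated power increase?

P ∝ T⁴, so the power scales as (3.4)⁴ = 134.

factor ≈ 134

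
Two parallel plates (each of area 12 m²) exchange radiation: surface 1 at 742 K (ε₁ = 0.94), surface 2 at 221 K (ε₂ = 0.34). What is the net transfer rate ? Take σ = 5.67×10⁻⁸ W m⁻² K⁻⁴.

For two large parallel gray plates, q = σ(T₁⁴ − T₂⁴) / (1/ε₁ + 1/ε₂ − 1).
1/ε₁ + 1/ε₂ − 1 = 1/0.94 + 1/0.34 − 1 = 3.005.
T₁⁴ − T₂⁴ = 3.03×10^11 − 2.39×10^9 = 3.01×10^11 K⁴.
q = 5.67×10⁻⁸ × 3.01×10^11 / 3.005 = 5670 W/m².
Q = q·A = 5670 × 12 = 68100 W.

Q ≈ 68100 W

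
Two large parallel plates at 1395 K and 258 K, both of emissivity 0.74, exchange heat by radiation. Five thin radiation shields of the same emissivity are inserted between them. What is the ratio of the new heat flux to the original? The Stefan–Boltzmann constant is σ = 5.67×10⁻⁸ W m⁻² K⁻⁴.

ratio ≈ 0.167

With N identical shields there are N+1 = 6 gaps in series, each with the same radiative resistance, so the flux falls to 1/(N+1) of its unshielded value.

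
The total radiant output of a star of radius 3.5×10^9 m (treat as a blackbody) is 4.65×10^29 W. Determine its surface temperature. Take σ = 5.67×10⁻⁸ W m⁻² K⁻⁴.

T ≈ 15200 K

A = 4πr² = 4π × (3.5×10^9)² = 1.54×10^20 m².
From P = σAT⁴, T = (P / σA)^(1/4) = (4.65×10^29 / (5.67×10⁻⁸ × 1.54×10^20))^(1/4).
T = (5.33×10^16)^(1/4) = 15200 K.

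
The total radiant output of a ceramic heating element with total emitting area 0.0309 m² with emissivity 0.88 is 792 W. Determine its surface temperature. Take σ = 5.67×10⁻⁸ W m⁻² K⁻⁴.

T ≈ 847 K

From P = εσAT⁴, T = (P / εσA)^(1/4) = (792 / (0.88 × 5.67×10⁻⁸ × 0.0309))^(1/4).
T = (5.14×10^11)^(1/4) = 847 K.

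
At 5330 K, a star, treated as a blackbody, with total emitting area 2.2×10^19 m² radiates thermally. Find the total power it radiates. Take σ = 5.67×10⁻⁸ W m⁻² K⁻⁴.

P = σAT⁴ = 5.67×10⁻⁸ × 2.20×10^19 × (5330)⁴ = 5.67×10⁻⁸ × 2.20×10^19 × 8.07×10^14.
P = 1.01×10^27 W.

P ≈ 1.01×10^27 W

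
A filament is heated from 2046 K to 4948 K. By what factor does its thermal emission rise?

P ∝ T⁴, so the ratio is (4948/2046)⁴ = (2.418)⁴ = 34.2.

ratio ≈ 34.2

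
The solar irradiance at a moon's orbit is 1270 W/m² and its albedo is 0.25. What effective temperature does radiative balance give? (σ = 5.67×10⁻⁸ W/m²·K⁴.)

Power absorbed = (1−a)S·πR²; power emitted = 4πR²σT⁴. Equating and cancelling πR²:
T = ((1−a)S / 4σ)^(1/4) = (952 / (4 × 5.67×10⁻⁸))^(1/4) = (4.20×10^9)^(1/4).
T = 255 K.

T ≈ 255 K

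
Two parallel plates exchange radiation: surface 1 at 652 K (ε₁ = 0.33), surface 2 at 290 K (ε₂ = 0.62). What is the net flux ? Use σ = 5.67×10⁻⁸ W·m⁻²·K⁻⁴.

For two large parallel gray plates, q = σ(T₁⁴ − T₂⁴) / (1/ε₁ + 1/ε₂ − 1).
1/ε₁ + 1/ε₂ − 1 = 1/0.33 + 1/0.62 − 1 = 3.643.
T₁⁴ − T₂⁴ = 1.81×10^11 − 7.07×10^9 = 1.74×10^11 K⁴.
q = 5.67×10⁻⁸ × 1.74×10^11 / 3.643 = 2700 W/m².

q ≈ 2700 W/m²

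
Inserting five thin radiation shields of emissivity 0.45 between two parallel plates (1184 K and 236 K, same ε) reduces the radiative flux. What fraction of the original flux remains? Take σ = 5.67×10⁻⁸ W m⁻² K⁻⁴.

ratio ≈ 0.167

With N identical shields there are N+1 = 6 gaps in series, each with the same radiative resistance, so the flux falls to 1/(N+1) of its unshielded value.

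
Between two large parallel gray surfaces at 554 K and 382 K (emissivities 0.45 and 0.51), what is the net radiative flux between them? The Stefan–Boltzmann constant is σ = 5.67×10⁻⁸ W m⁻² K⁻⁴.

q ≈ 1300 W/m²

For two large parallel gray plates, q = σ(T₁⁴ − T₂⁴) / (1/ε₁ + 1/ε₂ − 1).
1/ε₁ + 1/ε₂ − 1 = 1/0.45 + 1/0.51 − 1 = 3.183.
T₁⁴ − T₂⁴ = 9.42×10^10 − 2.13×10^10 = 7.29×10^10 K⁴.
q = 5.67×10⁻⁸ × 7.29×10^10 / 3.183 = 1300 W/m².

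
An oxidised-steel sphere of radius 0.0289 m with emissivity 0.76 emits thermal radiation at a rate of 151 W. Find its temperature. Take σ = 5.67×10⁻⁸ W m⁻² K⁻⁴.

T ≈ 760 K

A = 4πr² = 4π × (0.0289)² = 0.0105 m².
From P = εσAT⁴, T = (P / εσA)^(1/4) = (151 / (0.76 × 5.67×10⁻⁸ × 0.0105))^(1/4).
T = (3.34×10^11)^(1/4) = 760 K.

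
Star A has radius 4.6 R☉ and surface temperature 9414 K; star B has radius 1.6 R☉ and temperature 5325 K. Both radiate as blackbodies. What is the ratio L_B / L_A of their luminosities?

L_B/L_A ≈ 0.0124

L = 4πR²σT⁴ ∝ R²T⁴, so L_B/L_A = (1.6/4.6)² × (5325/9414)⁴ = 0.121 × 0.102 = 0.0124.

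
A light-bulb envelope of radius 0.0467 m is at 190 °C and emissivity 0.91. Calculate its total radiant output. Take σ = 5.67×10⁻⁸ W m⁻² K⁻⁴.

A = 4πr² = 4π × (0.0467)² = 0.0274 m².
190 °C = 463 K.
P = εσAT⁴ = 0.91 × 5.67×10⁻⁸ × 0.0274 × (463)⁴ = 0.91 × 5.67×10⁻⁸ × 0.0274 × 4.60×10^10.
P = 65.0 W.

P ≈ 65.0 W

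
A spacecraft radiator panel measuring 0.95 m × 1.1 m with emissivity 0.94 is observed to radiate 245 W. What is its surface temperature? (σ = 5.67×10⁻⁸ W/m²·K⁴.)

T ≈ 258 K

A = 0.95 × 1.1 = 1.04 m².
From P = εσAT⁴, T = (P / εσA)^(1/4) = (245 / (0.94 × 5.67×10⁻⁸ × 1.04))^(1/4).
T = (4.40×10^9)^(1/4) = 258 K.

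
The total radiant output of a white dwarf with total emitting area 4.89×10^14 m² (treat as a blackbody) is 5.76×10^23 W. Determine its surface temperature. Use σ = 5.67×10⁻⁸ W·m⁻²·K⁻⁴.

From P = σAT⁴, T = (P / σA)^(1/4) = (5.76×10^23 / (5.67×10⁻⁸ × 4.89×10^14))^(1/4).
T = (2.08×10^16)^(1/4) = 12000 K.

T ≈ 12000 K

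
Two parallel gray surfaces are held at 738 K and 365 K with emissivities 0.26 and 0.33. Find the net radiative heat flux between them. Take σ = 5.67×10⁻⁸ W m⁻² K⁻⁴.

q ≈ 2690 W/m²

For two large parallel gray plates, q = σ(T₁⁴ − T₂⁴) / (1/ε₁ + 1/ε₂ − 1).
1/ε₁ + 1/ε₂ − 1 = 1/0.26 + 1/0.33 − 1 = 5.876.
T₁⁴ − T₂⁴ = 2.97×10^11 − 1.77×10^10 = 2.79×10^11 K⁴.
q = 5.67×10⁻⁸ × 2.79×10^11 / 5.876 = 2690 W/m².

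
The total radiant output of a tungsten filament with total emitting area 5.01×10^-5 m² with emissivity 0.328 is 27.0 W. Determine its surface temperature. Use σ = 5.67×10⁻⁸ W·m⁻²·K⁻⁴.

T ≈ 2320 K

From P = εσAT⁴, T = (P / εσA)^(1/4) = (27.0 / (0.328 × 5.67×10⁻⁸ × 5.01×10^-5))^(1/4).
T = (2.90×10^13)^(1/4) = 2320 K.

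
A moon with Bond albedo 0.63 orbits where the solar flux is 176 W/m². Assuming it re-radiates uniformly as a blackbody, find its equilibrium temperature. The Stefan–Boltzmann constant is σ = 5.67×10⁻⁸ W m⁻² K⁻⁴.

Power absorbed = (1−a)S·πR²; power emitted = 4πR²σT⁴. Equating and cancelling πR²:
T = ((1−a)S / 4σ)^(1/4) = (65.1 / (4 × 5.67×10⁻⁸))^(1/4) = (2.87×10^8)^(1/4).
T = 130 K.

T ≈ 130 K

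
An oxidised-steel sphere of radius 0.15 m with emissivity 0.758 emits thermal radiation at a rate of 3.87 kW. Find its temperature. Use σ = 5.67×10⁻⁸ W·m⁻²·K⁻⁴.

A = 4πr² = 4π × (0.15)² = 0.283 m².
From P = εσAT⁴, T = (P / εσA)^(1/4) = (3870 / (0.758 × 5.67×10⁻⁸ × 0.283))^(1/4).
T = (3.18×10^11)^(1/4) = 751 K.

T ≈ 751 K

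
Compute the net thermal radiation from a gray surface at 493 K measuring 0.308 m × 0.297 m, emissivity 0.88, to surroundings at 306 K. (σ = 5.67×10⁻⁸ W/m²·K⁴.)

A = 0.308 × 0.297 = 0.0915 m².
Q = εσA(T⁴ − T_s⁴). T⁴ − T_s⁴ = (493)⁴ − (306)⁴ = 5.91×10^10 − 8.77×10^9 = 5.03×10^10 K⁴.
Q = 0.88 × 5.67×10⁻⁸ × 0.0915 × 5.03×10^10 = 230 W.

Q ≈ 230 W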